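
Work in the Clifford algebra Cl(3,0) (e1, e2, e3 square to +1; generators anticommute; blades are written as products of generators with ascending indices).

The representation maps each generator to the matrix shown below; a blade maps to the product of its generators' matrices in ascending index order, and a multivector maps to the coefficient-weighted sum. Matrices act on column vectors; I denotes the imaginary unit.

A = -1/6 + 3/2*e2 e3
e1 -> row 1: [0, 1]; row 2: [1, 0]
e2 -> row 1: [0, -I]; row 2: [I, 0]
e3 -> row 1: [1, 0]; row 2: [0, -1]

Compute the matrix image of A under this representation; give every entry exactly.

Bivector images (products of the table entries): rho(e2 e3) = rho(e2)rho(e3) = row 1: [0, I]; row 2: [I, 0].
M = (-1/6)*1 + (3/2)*rho(e2 e3), summed entrywise (1 is the identity matrix):
Answer: row 1: [-1/6, 3*I/2]; row 2: [3*I/2, -1/6]


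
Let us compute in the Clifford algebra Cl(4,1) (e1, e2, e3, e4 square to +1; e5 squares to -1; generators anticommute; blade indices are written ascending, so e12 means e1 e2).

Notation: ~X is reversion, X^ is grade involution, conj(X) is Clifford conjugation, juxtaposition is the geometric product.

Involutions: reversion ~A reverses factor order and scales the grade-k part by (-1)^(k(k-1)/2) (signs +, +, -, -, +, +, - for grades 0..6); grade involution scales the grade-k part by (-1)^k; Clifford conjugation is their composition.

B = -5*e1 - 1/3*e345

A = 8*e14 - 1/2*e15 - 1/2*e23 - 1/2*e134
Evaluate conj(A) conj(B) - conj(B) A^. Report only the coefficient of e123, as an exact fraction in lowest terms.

first term: 40*e4 - 5/2*e5 - 1/6*e15 - 5/2*e34 + 5/2*e123 + 1/6*e134 - 8/3*e135 - 1/6*e245
second term: 40*e4 - 5/2*e5 - 1/6*e15 + 5/2*e34 - 5/2*e123 + 1/6*e134 - 8/3*e135 - 1/6*e245
Answer: 5


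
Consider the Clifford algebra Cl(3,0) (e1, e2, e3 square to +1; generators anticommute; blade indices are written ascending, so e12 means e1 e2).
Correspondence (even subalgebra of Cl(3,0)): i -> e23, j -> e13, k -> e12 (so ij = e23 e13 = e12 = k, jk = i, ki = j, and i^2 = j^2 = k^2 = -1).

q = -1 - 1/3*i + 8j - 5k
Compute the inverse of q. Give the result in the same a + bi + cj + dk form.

In blades: q = -1 - 5*e12 + 8*e13 - 1/3*e23.
With qbar = -1 + 5*e12 - 8*e13 + 1/3*e23 (scalar fixed, mapped units negated), q qbar = 811/9 (the sum of squared coefficients), so q^-1 = qbar / (811/9) = -9/811 + 45/811*e12 - 72/811*e13 + 3/811*e23; translating back:
Answer: -9/811 + 3/811*i - 72/811*j + 45/811*k


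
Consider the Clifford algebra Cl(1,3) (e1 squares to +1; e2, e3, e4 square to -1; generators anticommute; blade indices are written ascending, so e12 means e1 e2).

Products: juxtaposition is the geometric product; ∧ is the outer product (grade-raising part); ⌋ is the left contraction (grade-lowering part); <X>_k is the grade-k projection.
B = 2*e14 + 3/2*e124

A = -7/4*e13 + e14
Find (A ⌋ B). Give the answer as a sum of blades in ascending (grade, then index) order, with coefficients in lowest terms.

step 1: 2 - 3/2*e2
Answer: 2 - 3/2*e2


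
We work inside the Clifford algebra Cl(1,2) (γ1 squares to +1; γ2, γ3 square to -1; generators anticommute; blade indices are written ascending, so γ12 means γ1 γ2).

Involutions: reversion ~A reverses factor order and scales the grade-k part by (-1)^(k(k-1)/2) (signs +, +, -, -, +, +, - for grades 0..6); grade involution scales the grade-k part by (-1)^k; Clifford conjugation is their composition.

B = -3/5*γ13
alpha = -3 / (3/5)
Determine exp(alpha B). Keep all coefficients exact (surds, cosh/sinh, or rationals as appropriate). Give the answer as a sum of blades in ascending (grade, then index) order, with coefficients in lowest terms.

B^2 = (-3/5)^2*(γ13)^2 = 9/25*(+1) = 9/25 (a basis 2-blade squares to minus the product of its generators' squares).
B^2 = 9/25 — the series telescopes hyperbolically here: l = 3/5, alpha*l = -3, so exp(alpha B) = cosh(-3) + (sinh(-3)/(3/5))*B = cosh(3) + (-5*sinh(3)/3)*B.
Answer: cosh(3) + sinh(3)*γ13


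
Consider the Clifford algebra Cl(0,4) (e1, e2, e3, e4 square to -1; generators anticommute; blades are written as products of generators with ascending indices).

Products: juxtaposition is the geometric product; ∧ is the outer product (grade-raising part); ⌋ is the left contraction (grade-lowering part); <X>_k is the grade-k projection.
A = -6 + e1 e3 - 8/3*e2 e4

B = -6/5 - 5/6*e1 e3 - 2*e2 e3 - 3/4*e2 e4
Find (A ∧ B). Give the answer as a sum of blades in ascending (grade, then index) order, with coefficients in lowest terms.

step 1: 36/5 + 19/5*e1 e3 + 12*e2 e3 + 77/10*e2 e4 - 53/36*e1 e2 e3 e4
Answer: 36/5 + 19/5*e1 e3 + 12*e2 e3 + 77/10*e2 e4 - 53/36*e1 e2 e3 e4


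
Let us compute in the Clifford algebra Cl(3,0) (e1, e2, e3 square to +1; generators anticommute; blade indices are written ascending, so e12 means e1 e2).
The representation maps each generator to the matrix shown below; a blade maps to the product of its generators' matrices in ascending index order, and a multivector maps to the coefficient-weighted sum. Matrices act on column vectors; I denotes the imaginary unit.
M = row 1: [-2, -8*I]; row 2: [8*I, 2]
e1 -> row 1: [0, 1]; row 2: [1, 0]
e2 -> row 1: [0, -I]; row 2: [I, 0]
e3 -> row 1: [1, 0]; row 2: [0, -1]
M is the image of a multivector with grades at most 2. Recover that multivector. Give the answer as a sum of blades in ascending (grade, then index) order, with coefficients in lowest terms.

Method: 1, rho(e1), rho(e2), rho(e3) form a trace-orthogonal basis of the 2x2 complex matrices (tr(X Y) = 2 if X = Y, else 0), so M = m0*1 + m1*rho(e1) + m2*rho(e2) + m3*rho(e3) with m0 = tr(M)/2 = 0, m1 = tr(M rho(e1))/2 = 0, m2 = tr(M rho(e2))/2 = 8, m3 = tr(M rho(e3))/2 = -2.
Multiplying table entries, the bivector images are rho(e12) = I*rho(e3), rho(e13) = -I*rho(e2), rho(e23) = I*rho(e1); with real blade coefficients the real parts of m0..m3 are the coefficients of 1, e1, e2, e3 and the imaginary parts give the bivectors (e23: Im m1, e13: -Im m2, e12: Im m3).
Answer: 8*e2 - 2*e3


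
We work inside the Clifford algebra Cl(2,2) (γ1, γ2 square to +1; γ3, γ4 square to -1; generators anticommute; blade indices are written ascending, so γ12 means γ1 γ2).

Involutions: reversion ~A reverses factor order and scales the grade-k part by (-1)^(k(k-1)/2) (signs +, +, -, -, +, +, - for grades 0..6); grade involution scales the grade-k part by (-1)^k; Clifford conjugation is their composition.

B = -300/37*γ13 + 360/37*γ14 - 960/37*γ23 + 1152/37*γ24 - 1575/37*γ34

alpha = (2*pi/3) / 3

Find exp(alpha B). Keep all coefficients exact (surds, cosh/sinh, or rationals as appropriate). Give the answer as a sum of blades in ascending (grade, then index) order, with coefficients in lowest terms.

B^2 term by term: the squares give (-300/37)^2*(γ13)^2 + (360/37)^2*(γ14)^2 + (-960/37)^2*(γ23)^2 + (1152/37)^2*(γ24)^2 + (-1575/37)^2*(γ34)^2 = 90000/1369*(+1) + 129600/1369*(+1) + 921600/1369*(+1) + 1327104/1369*(+1) + 2480625/1369*(-1) = -9 (each basis 2-blade squares to minus the product of its generators' squares); cross terms between blades sharing an index anticommute and cancel; the commuting (index-disjoint) pairs give grade-4 terms 2*c*c'*(blade product), which cancel blade by blade — γ1234: 691200/1369 - 691200/1369 = 0 — confirming B is simple. So B^2 = -9.
B^2 = -9 — since the square is negative, the closed form is circular: l = 3, alpha*l = 2*pi/3, so exp(alpha B) = cos(2*pi/3) + (sin(2*pi/3)/3)*B = -1/2 + (sqrt(3)/6)*B.
Answer: -1/2 - 50*sqrt(3)/37*γ13 + 60*sqrt(3)/37*γ14 - 160*sqrt(3)/37*γ23 + 192*sqrt(3)/37*γ24 - 525*sqrt(3)/74*γ34


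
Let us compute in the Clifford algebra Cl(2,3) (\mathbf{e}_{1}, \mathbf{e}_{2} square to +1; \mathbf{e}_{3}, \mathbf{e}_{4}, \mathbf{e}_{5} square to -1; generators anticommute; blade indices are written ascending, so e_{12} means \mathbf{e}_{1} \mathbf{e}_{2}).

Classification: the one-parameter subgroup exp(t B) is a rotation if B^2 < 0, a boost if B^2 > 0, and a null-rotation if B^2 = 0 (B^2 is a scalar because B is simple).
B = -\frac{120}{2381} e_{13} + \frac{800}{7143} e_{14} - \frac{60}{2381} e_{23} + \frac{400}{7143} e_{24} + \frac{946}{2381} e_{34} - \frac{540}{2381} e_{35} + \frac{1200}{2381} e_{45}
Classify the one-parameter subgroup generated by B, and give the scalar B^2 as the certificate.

B^2 term by term: the squares give (-\frac{120}{2381})^2*(e_{13})^2 + (\frac{800}{7143})^2*(e_{14})^2 + (-\frac{60}{2381})^2*(e_{23})^2 + (\frac{400}{7143})^2*(e_{24})^2 + (\frac{946}{2381})^2*(e_{34})^2 + (-\frac{540}{2381})^2*(e_{35})^2 + (\frac{1200}{2381})^2*(e_{45})^2 = \frac{14400}{5669161}*(+1) + \frac{640000}{51022449}*(+1) + \frac{3600}{5669161}*(+1) + \frac{160000}{51022449}*(+1) + \frac{894916}{5669161}*(-1) + \frac{291600}{5669161}*(-1) + \frac{1440000}{5669161}*(-1) = -\frac{4}{9} (each basis 2-blade squares to minus the product of its generators' squares); cross terms between blades sharing an index anticommute and cancel; the commuting (index-disjoint) pairs give grade-4 terms 2*c*c'*(blade product), which cancel blade by blade — e_{1234}: \frac{32000}{5669161} - \frac{32000}{5669161} = 0; e_{1345}: -\frac{288000}{5669161} + \frac{288000}{5669161} = 0; e_{2345}: -\frac{144000}{5669161} + \frac{144000}{5669161} = 0 — confirming B is simple. So B^2 = -\frac{4}{9}.
Answer: rotation, certificate B^2 = -\frac{4}{9}. One invariant decides it: the square -\frac{4}{9} survives every conjugation, and its sign is exactly the classification.


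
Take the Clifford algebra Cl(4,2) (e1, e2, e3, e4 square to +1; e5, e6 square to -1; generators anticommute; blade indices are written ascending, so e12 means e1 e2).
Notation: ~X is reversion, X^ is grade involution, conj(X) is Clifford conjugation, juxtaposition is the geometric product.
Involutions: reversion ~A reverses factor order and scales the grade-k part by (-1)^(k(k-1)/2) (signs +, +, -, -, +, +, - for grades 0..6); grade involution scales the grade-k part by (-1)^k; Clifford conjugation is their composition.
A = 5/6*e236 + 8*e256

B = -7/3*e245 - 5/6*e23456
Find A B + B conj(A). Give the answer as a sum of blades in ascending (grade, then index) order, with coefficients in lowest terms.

first term: 20/3*e34 - 25/36*e45 - 56/3*e46 - 35/18*e3456
second term: 20/3*e34 - 25/36*e45 + 56/3*e46 - 35/18*e3456
Answer: 40/3*e34 - 25/18*e45 - 35/9*e3456


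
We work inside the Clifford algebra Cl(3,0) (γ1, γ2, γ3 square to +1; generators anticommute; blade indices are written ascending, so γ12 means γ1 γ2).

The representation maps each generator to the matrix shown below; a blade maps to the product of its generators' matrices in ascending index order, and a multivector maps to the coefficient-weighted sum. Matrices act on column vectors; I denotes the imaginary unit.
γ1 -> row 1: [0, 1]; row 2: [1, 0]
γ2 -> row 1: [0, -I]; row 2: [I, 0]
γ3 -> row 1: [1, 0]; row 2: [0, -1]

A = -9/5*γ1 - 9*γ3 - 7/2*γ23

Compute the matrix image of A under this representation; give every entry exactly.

Bivector images (products of the table entries): rho(γ23) = rho(γ2)rho(γ3) = row 1: [0, I]; row 2: [I, 0].
M = (-9/5)*rho(γ1) + (-9)*rho(γ3) + (-7/2)*rho(γ23), summed entrywise:
Answer: row 1: [-9, -9/5 - 7*I/2]; row 2: [-9/5 - 7*I/2, 9]


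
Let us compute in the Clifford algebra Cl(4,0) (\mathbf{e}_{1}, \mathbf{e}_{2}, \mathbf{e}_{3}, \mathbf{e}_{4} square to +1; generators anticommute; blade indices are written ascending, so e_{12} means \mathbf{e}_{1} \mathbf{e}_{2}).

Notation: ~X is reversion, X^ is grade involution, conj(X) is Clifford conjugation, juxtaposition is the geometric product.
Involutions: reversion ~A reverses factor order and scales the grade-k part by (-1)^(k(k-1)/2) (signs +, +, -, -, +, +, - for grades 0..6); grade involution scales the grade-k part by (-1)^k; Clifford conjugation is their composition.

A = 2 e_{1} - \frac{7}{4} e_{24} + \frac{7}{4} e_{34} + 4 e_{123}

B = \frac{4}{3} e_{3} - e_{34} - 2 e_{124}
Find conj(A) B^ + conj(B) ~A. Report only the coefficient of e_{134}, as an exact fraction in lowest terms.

first term: -\frac{7}{4} - \frac{7}{2} e_{1} - \frac{7}{3} e_{4} - \frac{16}{3} e_{12} + \frac{8}{3} e_{13} + \frac{7}{4} e_{23} - 4 e_{24} - 8 e_{34} - \frac{7}{2} e_{123} - 4 e_{124} + 2 e_{134} + \frac{7}{3} e_{234}
second term: \frac{7}{4} + \frac{7}{2} e_{1} + \frac{7}{3} e_{4} + \frac{16}{3} e_{12} + \frac{8}{3} e_{13} + \frac{7}{4} e_{23} - 4 e_{24} + 8 e_{34} - \frac{7}{2} e_{123} + 4 e_{124} + 2 e_{134} + \frac{7}{3} e_{234}
Answer: 4


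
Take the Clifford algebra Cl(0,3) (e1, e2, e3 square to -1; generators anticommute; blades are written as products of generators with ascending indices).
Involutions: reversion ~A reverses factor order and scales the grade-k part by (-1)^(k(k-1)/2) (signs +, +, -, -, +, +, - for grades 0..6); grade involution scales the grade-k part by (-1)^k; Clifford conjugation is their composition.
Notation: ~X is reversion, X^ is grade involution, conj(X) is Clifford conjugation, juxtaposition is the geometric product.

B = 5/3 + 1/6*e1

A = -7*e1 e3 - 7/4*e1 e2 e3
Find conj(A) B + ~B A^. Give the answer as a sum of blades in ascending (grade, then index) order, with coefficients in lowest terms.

first term: 7/6*e3 + 35/3*e1 e3 + 7/24*e2 e3 - 35/12*e1 e2 e3
second term: 7/6*e3 - 35/3*e1 e3 - 7/24*e2 e3 + 35/12*e1 e2 e3
Answer: 7/3*e3


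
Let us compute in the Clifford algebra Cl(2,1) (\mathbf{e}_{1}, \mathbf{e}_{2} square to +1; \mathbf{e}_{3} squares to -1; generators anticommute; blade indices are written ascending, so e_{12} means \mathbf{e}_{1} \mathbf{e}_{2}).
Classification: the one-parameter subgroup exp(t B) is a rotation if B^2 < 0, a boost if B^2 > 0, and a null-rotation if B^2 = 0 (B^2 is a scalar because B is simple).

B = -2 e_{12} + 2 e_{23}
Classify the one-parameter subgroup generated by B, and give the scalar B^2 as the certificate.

B^2 term by term: the squares give (-2)^2*(e_{12})^2 + (2)^2*(e_{23})^2 = 4*(-1) + 4*(+1) = 0 (each basis 2-blade squares to minus the product of its generators' squares); cross terms between blades sharing an index anticommute and cancel. So B^2 = 0.
Answer: null-rotation, certificate B^2 = 0. B^2 = 0 is basis-independent, so its sign is the whole story.


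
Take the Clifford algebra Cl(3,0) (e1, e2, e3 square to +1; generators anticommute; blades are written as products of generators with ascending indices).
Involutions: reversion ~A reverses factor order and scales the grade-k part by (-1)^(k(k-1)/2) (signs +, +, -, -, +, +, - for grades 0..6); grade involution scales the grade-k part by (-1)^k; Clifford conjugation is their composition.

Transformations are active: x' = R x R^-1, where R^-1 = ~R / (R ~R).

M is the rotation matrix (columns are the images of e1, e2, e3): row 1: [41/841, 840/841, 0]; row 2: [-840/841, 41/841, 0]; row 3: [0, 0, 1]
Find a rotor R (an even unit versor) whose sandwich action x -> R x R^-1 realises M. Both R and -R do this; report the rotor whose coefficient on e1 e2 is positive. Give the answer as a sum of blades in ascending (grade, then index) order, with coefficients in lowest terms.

Method: write R = a + b12*e1 e2 + b13*e1 e3 + b23*e2 e3 with a^2 + b12^2 + b13^2 + b23^2 = 1 (so R^-1 = ~R). Expanding the columns R e_j ~R gives tr M = 4a^2 - 1 and, from the antisymmetric part, M21 - M12 = -4a*b12, M13 - M31 = 4a*b13, M32 - M23 = -4a*b23.
Here tr M = 923/841, so a^2 = (1 + tr M)/4 = 441/841 and a = ±21/29. Taking a = 21/29: M21 - M12 = -1680/841, M13 - M31 = 0, M32 - M23 = 0, giving b12 = 20/29, b13 = 0, b23 = 0, i.e. R = 21/29 + 20/29*e1 e2.
Its e1 e2 coefficient is already positive.
Answer: 21/29 + 20/29*e1 e2. Why the constraint matters: R and -R act identically through the sandwich — M has trace 923/841 either way — so only the sign condition on e1 e2 picks one of the two preimages.


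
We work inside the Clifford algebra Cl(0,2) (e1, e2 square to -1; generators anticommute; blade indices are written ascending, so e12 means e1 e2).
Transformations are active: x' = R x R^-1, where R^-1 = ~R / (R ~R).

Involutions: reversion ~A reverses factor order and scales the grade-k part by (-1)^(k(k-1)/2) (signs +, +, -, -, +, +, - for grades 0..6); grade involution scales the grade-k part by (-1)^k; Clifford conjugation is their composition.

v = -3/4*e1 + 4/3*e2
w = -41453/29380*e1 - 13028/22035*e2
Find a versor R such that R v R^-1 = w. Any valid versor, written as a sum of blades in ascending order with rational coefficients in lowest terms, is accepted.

Since q(v) = q(w) = -337/144, the sum R = v + w = -15872/7345*e1 + 16352/22035*e2 does the job whenever invertible.
Answer: -15872/7345*e1 + 16352/22035*e2


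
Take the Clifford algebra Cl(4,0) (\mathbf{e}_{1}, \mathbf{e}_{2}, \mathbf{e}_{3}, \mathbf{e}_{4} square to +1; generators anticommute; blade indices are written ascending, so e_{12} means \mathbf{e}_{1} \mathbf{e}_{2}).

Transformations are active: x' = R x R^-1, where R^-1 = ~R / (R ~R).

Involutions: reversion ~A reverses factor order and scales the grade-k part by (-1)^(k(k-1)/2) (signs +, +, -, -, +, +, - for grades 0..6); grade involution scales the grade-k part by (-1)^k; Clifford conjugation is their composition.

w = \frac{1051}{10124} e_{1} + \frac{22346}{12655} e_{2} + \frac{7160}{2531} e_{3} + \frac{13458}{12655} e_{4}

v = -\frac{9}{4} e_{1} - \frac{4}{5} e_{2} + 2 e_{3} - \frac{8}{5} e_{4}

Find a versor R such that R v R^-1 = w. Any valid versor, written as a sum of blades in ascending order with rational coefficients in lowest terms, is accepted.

A norm check does it: q(v) = q(w) = \frac{981}{80}, hence R = v + w = -\frac{5432}{2531} e_{1} + \frac{12222}{12655} e_{2} + \frac{12222}{2531} e_{3} - \frac{1358}{2531} e_{4} realises the map — parallel part kept, (v - w)/2 negated, v carried to w.
Answer: -\frac{5432}{2531} e_{1} + \frac{12222}{12655} e_{2} + \frac{12222}{2531} e_{3} - \frac{1358}{2531} e_{4}


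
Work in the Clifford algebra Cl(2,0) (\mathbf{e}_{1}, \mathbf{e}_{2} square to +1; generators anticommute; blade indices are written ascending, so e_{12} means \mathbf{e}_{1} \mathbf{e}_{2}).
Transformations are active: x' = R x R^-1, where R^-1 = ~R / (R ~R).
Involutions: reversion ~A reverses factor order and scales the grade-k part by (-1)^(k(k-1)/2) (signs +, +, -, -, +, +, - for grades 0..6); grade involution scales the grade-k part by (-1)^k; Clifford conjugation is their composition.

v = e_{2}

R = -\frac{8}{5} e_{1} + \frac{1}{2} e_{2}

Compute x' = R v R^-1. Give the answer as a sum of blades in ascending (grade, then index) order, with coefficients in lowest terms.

~R = -\frac{8}{5} e_{1} + \frac{1}{2} e_{2}, and R ~R = \frac{281}{100}, so R^-1 = ~R / (\frac{281}{100}).
R v = \frac{1}{2} - \frac{8}{5} e_{12}
Answer: -\frac{160}{281} e_{1} - \frac{231}{281} e_{2}


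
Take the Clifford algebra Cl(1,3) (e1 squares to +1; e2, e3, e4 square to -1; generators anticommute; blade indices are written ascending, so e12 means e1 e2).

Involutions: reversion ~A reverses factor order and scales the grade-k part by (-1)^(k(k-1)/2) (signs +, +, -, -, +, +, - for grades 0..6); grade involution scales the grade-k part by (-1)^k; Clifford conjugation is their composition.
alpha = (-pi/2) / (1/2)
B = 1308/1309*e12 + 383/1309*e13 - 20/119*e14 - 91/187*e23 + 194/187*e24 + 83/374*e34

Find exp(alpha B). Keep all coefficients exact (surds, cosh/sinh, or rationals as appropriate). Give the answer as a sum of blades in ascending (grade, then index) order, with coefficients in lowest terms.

B^2 term by term: the squares give (1308/1309)^2*(e12)^2 + (383/1309)^2*(e13)^2 + (-20/119)^2*(e14)^2 + (-91/187)^2*(e23)^2 + (194/187)^2*(e24)^2 + (83/374)^2*(e34)^2 = 1710864/1713481*(+1) + 146689/1713481*(+1) + 400/14161*(+1) + 8281/34969*(-1) + 37636/34969*(-1) + 6889/139876*(-1) = -1/4 (each basis 2-blade squares to minus the product of its generators' squares); cross terms between blades sharing an index anticommute and cancel; the commuting (index-disjoint) pairs give grade-4 terms 2*c*c'*(blade product), which cancel blade by blade — e1234: 108564/244783 - 148604/244783 + 520/3179 = 0 — confirming B is simple. So B^2 = -1/4.
B^2 = -1/4 — a negative square means the series sums to a rotation: l = 1/2, alpha*l = -pi/2, so exp(alpha B) = cos(-pi/2) + (sin(-pi/2)/(1/2))*B = 0 + (-2)*B.
Answer: -2616/1309*e12 - 766/1309*e13 + 40/119*e14 + 182/187*e23 - 388/187*e24 - 83/187*e34


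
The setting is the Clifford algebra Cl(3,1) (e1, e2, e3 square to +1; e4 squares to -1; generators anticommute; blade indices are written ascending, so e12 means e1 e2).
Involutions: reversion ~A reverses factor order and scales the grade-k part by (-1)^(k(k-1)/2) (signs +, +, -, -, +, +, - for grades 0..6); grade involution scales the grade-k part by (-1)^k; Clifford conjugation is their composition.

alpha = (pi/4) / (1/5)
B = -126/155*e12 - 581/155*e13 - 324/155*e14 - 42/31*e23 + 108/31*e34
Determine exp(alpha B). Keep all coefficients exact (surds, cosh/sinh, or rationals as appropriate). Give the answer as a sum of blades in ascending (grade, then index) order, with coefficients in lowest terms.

B^2 term by term: the squares give (-126/155)^2*(e12)^2 + (-581/155)^2*(e13)^2 + (-324/155)^2*(e14)^2 + (-42/31)^2*(e23)^2 + (108/31)^2*(e34)^2 = 15876/24025*(-1) + 337561/24025*(-1) + 104976/24025*(+1) + 1764/961*(-1) + 11664/961*(+1) = -1/25 (each basis 2-blade squares to minus the product of its generators' squares); cross terms between blades sharing an index anticommute and cancel; the commuting (index-disjoint) pairs give grade-4 terms 2*c*c'*(blade product), which cancel blade by blade — e1234: -27216/4805 + 27216/4805 = 0 — confirming B is simple. So B^2 = -1/25.
B^2 = -1/25 — since the square is negative, the closed form is circular: l = 1/5, alpha*l = pi/4, so exp(alpha B) = cos(pi/4) + (sin(pi/4)/(1/5))*B = sqrt(2)/2 + (5*sqrt(2)/2)*B.
Answer: sqrt(2)/2 - 63*sqrt(2)/31*e12 - 581*sqrt(2)/62*e13 - 162*sqrt(2)/31*e14 - 105*sqrt(2)/31*e23 + 270*sqrt(2)/31*e34


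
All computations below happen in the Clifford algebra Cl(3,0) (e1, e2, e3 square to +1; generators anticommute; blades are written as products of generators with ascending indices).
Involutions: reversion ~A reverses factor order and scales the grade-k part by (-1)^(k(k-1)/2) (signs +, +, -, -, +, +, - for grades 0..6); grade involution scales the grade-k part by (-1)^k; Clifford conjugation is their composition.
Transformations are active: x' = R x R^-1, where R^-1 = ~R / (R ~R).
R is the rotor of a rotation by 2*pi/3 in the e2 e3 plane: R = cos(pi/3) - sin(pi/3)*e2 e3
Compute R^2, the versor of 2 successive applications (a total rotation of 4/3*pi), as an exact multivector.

Rotor phase runs at HALF the rotation angle; powers of one rotor simply add phase, so after 2 steps in e2 e3 the phase is 2*pi/3 = 2*pi/3 and R^2 = cos(2*pi/3) - sin(2*pi/3)*e2 e3.
cos(2*pi/3) = -1/2 and sin(2*pi/3) = sqrt(3)/2, so R^2 = -1/2 - sqrt(3)/2*e2 e3. The net rotation is 4/3*pi; the rotor keeps the half-angle phase exactly.
Answer: -1/2 - sqrt(3)/2*e2 e3


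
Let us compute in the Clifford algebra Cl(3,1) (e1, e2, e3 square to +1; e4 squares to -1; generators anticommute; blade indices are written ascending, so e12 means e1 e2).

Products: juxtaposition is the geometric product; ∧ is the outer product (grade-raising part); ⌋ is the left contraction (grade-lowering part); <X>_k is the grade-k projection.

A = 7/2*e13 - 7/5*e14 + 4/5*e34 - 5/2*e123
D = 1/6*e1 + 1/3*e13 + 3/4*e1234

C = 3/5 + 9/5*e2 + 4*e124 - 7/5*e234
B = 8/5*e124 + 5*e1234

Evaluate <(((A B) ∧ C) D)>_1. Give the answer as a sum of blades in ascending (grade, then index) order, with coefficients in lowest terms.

step 1: 56/25*e2 + 25/2*e4 + 4*e12 - 7*e23 + 35/2*e24 + 4*e34 - 32/25*e123 + 28/5*e234
step 2: 168/125*e2 + 15/2*e4 + 12/5*e12 - 21/5*e23 - 12*e24 + 12/5*e34 - 96/125*e123 + 264/25*e234
step 3: -198/25*e1 - 82/125*e2 + 72/125*e4 + 22/125*e12 + 9*e13 + 11/10*e14 - 116/125*e23 - 9/5*e34 + 4477/1000*e123 + 38/25*e124 + 473/250*e134 + 56/25*e1234
step 4: -198/25*e1 - 82/125*e2 + 72/125*e4
Answer: -198/25*e1 - 82/125*e2 + 72/125*e4


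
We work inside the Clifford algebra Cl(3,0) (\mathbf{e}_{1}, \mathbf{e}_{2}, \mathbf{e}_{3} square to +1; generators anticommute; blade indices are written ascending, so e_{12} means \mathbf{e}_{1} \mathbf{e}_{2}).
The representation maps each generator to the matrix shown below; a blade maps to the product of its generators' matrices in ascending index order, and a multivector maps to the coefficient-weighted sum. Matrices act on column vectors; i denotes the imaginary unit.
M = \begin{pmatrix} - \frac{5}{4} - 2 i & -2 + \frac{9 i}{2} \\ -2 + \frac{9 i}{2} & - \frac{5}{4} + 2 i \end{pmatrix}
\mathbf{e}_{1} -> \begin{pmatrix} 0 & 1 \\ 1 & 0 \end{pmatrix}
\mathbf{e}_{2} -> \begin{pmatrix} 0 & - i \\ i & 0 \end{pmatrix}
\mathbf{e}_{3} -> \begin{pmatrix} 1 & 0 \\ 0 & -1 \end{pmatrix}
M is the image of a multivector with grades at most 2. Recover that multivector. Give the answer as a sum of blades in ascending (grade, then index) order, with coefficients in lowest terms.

Method: 1, rho(e_{1}), rho(e_{2}), rho(e_{3}) form a trace-orthogonal basis of the 2x2 complex matrices (tr(X Y) = 2 if X = Y, else 0), so M = m0*1 + m1*rho(e_{1}) + m2*rho(e_{2}) + m3*rho(e_{3}) with m0 = tr(M)/2 = - \frac{5}{4}, m1 = tr(M rho(e_{1}))/2 = -2 + \frac{9 i}{2}, m2 = tr(M rho(e_{2}))/2 = 0, m3 = tr(M rho(e_{3}))/2 = - 2 i.
Multiplying table entries, the bivector images are rho(e_{12}) = i*rho(e_{3}), rho(e_{13}) = -i*rho(e_{2}), rho(e_{23}) = i*rho(e_{1}); with real blade coefficients the real parts of m0..m3 are the coefficients of 1, e_{1}, e_{2}, e_{3} and the imaginary parts give the bivectors (e_{23}: Im m1, e_{13}: -Im m2, e_{12}: Im m3).
Answer: -\frac{5}{4} - 2 e_{1} - 2 e_{12} + \frac{9}{2} e_{23}


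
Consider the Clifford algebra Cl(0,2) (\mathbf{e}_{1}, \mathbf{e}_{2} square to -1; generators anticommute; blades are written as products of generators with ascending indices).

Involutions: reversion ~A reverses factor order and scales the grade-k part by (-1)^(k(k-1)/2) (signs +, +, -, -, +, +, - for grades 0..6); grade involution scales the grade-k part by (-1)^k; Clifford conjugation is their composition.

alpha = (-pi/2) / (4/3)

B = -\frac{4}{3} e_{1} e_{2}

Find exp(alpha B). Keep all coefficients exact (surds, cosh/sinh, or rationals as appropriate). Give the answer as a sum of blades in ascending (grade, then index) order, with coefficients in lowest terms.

B^2 = (-\frac{4}{3})^2*(e_{1} e_{2})^2 = \frac{16}{9}*(-1) = -\frac{16}{9} (a basis 2-blade squares to minus the product of its generators' squares).
B^2 = -\frac{16}{9} — since the square is negative, the closed form is circular: l = \frac{4}{3}, alpha*l = - \frac{\pi}{2}, so exp(alpha B) = cos(- \frac{\pi}{2}) + (sin(- \frac{\pi}{2})/(\frac{4}{3}))*B = 0 + (- \frac{3}{4})*B.
Answer: e_{1} e_{2}


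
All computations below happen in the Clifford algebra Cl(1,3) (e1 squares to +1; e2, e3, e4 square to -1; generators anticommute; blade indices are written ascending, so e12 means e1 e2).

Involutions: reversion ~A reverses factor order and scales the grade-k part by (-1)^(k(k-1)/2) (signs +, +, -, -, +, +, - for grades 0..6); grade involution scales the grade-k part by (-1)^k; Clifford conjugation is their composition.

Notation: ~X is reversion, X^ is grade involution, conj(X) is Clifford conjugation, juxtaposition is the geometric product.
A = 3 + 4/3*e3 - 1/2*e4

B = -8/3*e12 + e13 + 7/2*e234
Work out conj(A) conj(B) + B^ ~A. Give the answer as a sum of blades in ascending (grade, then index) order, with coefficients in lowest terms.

first term: 4/3*e1 + 8*e12 - 3*e13 - 7/4*e23 - 14/3*e24 - 32/9*e123 + 4/3*e124 - 1/2*e134 + 21/2*e234
second term: -4/3*e1 - 8*e12 + 3*e13 - 7/4*e23 - 14/3*e24 - 32/9*e123 + 4/3*e124 - 1/2*e134 - 21/2*e234
Answer: -7/2*e23 - 28/3*e24 - 64/9*e123 + 8/3*e124 - e134


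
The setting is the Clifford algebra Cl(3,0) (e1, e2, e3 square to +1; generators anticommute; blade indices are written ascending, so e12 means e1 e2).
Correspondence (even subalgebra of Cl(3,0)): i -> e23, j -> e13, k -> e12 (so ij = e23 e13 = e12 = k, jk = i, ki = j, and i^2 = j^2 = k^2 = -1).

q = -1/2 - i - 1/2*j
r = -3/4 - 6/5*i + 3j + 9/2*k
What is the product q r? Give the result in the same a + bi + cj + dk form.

In blades: q = -1/2 - 1/2*e13 - e23, r = -3/4 + 9/2*e12 + 3*e13 - 6/5*e23.
Distribute q over r term by term (generator squares from the signature, products reordered to ascending indices): (-1/2)*r = 3/8 - 9/4*e12 - 3/2*e13 + 3/5*e23; (-1/2*e13)*r = 3/2 - 3/5*e12 + 3/8*e13 - 9/4*e23; (-e23)*r = -6/5 - 3*e12 + 9/2*e13 + 3/4*e23.
Sum: 27/40 - 117/20*e12 + 27/8*e13 - 9/10*e23; translating back through the correspondence:
Answer: 27/40 - 9/10*i + 27/8*j - 117/20*k


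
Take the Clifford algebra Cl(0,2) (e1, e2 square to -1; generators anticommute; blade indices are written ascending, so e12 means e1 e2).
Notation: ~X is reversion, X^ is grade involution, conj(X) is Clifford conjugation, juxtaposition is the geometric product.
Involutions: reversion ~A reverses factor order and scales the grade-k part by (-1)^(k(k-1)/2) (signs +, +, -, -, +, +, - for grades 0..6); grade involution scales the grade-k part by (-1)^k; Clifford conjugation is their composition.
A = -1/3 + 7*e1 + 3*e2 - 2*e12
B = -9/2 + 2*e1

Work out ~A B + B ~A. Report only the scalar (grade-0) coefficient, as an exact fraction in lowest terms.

first term: -25/2 - 193/6*e1 - 19/2*e2 - 15*e12
second term: -25/2 - 193/6*e1 - 35/2*e2 - 3*e12
Answer: -25


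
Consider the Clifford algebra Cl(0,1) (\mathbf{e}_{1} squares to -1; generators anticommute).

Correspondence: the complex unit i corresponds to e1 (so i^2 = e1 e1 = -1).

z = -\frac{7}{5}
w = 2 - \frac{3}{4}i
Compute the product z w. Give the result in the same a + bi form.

In blades: z = -\frac{7}{5}, w = 2 - \frac{3}{4} e_{1}.
Distribute z over w term by term (generator squares from the signature, products reordered to ascending indices): (-\frac{7}{5})*w = -\frac{14}{5} + \frac{21}{20} e_{1}.
Sum: -\frac{14}{5} + \frac{21}{20} e_{1}; translating back through the correspondence:
Answer: -\frac{14}{5} + \frac{21}{20}i


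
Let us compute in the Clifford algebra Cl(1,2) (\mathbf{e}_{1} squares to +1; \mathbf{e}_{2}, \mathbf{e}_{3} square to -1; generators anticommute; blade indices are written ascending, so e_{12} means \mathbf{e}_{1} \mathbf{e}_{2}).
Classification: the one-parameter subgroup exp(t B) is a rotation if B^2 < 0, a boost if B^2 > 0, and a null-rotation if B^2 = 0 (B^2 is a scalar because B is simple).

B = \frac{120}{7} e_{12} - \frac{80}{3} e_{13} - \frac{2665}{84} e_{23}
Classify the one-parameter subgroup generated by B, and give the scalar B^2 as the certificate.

B^2 term by term: the squares give (\frac{120}{7})^2*(e_{12})^2 + (-\frac{80}{3})^2*(e_{13})^2 + (-\frac{2665}{84})^2*(e_{23})^2 = \frac{14400}{49}*(+1) + \frac{6400}{9}*(+1) + \frac{7102225}{7056}*(-1) = -\frac{25}{16} (each basis 2-blade squares to minus the product of its generators' squares); cross terms between blades sharing an index anticommute and cancel. So B^2 = -\frac{25}{16}.
Answer: rotation, certificate B^2 = -\frac{25}{16}. Because -\frac{25}{16} is invariant under every versor sandwich, the classification follows from its sign alone.


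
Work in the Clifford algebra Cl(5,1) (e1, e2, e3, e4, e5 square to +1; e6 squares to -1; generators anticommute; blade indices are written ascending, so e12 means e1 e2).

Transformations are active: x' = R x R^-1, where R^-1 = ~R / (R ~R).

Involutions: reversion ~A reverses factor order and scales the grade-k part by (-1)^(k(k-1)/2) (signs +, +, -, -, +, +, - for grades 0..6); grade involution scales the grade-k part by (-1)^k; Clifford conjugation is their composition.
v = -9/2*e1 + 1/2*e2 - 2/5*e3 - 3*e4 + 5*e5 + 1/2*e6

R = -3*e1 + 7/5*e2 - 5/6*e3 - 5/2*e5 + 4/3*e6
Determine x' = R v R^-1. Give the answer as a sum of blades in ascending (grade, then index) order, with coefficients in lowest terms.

~R = -3*e1 + 7/5*e2 - 5/6*e3 - 5/2*e5 + 4/3*e6, and R ~R = 2419/150, so R^-1 = ~R / (2419/150).
R v = 41/30 + 24/5*e12 - 51/20*e13 + 9*e14 - 105/4*e15 + 9/2*e16 - 43/300*e23 - 21/5*e24 + 33/4*e25 + 1/30*e26 + 5/2*e34 - 31/6*e35 + 7/60*e36 - 15/2*e45 + 4*e46 - 95/12*e56
Answer: 471/118*e1 - 31/118*e2 + 229/885*e3 + 3*e4 - 320/59*e5 - 97/354*e6


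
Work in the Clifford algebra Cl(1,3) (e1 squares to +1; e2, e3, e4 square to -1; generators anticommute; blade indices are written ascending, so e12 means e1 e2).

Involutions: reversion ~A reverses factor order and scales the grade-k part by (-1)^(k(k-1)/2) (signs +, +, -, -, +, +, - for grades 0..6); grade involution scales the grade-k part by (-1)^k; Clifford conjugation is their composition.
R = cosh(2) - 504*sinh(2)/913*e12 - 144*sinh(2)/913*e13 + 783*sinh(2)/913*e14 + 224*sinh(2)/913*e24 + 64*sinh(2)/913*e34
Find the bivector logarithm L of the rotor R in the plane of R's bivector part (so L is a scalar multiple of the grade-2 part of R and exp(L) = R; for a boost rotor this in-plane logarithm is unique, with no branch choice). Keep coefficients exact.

The scalar part of R is cosh(2), so cosh pins the rapidity up to sign — the sign comes from the bivector part; dividing that part by sinh of the rapidity yields the plane, and the in-plane L = rapidity * plane is unique because the two sign choices cancel.
Concretely: cosh(rapidity) = cosh(2) gives rapidity = ±2, and since rapidity/sinh(rapidity) is even the sign is immaterial: L = (rapidity/sinh(rapidity)) * <R>_2 = (2/sinh(2)) * <R>_2.
Answer: -1008/913*e12 - 288/913*e13 + 1566/913*e14 + 448/913*e24 + 128/913*e34


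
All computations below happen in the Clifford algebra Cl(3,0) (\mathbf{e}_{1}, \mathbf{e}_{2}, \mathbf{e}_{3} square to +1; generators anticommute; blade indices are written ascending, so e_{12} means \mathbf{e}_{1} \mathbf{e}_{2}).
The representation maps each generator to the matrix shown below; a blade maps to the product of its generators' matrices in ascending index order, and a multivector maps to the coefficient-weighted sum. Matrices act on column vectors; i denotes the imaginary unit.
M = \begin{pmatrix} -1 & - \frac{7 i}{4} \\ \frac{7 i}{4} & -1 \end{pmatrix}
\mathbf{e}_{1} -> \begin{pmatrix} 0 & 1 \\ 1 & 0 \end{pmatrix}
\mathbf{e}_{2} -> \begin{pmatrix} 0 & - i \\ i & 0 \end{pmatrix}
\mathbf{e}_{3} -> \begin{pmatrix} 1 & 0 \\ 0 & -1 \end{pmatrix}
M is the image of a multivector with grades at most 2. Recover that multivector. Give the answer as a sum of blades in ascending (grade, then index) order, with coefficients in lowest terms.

Method: 1, rho(e_{1}), rho(e_{2}), rho(e_{3}) form a trace-orthogonal basis of the 2x2 complex matrices (tr(X Y) = 2 if X = Y, else 0), so M = m0*1 + m1*rho(e_{1}) + m2*rho(e_{2}) + m3*rho(e_{3}) with m0 = tr(M)/2 = -1, m1 = tr(M rho(e_{1}))/2 = 0, m2 = tr(M rho(e_{2}))/2 = \frac{7}{4}, m3 = tr(M rho(e_{3}))/2 = 0.
Multiplying table entries, the bivector images are rho(e_{12}) = i*rho(e_{3}), rho(e_{13}) = -i*rho(e_{2}), rho(e_{23}) = i*rho(e_{1}); with real blade coefficients the real parts of m0..m3 are the coefficients of 1, e_{1}, e_{2}, e_{3} and the imaginary parts give the bivectors (e_{23}: Im m1, e_{13}: -Im m2, e_{12}: Im m3).
Answer: -1 + \frac{7}{4} e_{2}


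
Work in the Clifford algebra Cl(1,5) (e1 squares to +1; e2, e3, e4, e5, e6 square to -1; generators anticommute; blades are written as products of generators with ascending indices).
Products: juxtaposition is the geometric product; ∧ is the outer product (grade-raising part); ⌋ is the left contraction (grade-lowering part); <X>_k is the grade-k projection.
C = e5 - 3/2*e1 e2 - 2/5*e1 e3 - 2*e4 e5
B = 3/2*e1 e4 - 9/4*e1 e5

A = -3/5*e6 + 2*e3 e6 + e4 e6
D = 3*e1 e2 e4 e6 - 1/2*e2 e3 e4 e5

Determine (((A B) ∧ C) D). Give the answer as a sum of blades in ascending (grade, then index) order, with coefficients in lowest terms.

step 1: 3/2*e1 e6 - 9/10*e1 e4 e6 + 27/20*e1 e5 e6 - 3*e1 e3 e4 e6 + 9/2*e1 e3 e5 e6 + 9/4*e1 e4 e5 e6
step 2: -3/2*e1 e5 e6 - 21/10*e1 e4 e5 e6 + 3*e1 e3 e4 e5 e6
step 3: -63/10*e2 e5 + 3/2*e1 e2 e6 + 9*e2 e3 e5 + 9/2*e2 e4 e5 - 21/20*e1 e2 e3 e6 + 3/4*e1 e2 e3 e4 e6
Answer: -63/10*e2 e5 + 3/2*e1 e2 e6 + 9*e2 e3 e5 + 9/2*e2 e4 e5 - 21/20*e1 e2 e3 e6 + 3/4*e1 e2 e3 e4 e6


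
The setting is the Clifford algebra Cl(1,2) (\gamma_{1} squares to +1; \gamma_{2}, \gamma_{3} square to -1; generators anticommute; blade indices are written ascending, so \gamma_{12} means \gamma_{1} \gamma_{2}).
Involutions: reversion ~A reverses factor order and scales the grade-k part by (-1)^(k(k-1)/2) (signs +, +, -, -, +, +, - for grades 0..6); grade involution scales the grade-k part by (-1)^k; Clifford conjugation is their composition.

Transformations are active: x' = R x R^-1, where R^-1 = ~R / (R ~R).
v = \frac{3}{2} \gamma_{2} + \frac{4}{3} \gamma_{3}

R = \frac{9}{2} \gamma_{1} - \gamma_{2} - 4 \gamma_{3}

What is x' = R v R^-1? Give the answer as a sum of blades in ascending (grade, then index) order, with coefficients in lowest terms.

~R = \frac{9}{2} \gamma_{1} - \gamma_{2} - 4 \gamma_{3}, and R ~R = \frac{13}{4}, so R^-1 = ~R / (\frac{13}{4}).
R v = \frac{41}{6} + \frac{27}{4} \gamma_{12} + 6 \gamma_{13} + \frac{14}{3} \gamma_{23}
Answer: \frac{246}{13} \gamma_{1} - \frac{445}{78} \gamma_{2} - \frac{236}{13} \gamma_{3}


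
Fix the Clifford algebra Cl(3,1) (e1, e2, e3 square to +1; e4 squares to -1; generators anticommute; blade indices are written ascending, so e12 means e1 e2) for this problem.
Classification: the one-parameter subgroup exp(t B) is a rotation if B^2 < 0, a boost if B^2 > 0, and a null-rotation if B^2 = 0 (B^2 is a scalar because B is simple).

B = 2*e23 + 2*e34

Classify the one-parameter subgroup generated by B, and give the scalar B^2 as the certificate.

B^2 term by term: the squares give (2)^2*(e23)^2 + (2)^2*(e34)^2 = 4*(-1) + 4*(+1) = 0 (each basis 2-blade squares to minus the product of its generators' squares); cross terms between blades sharing an index anticommute and cancel. So B^2 = 0.
Answer: null-rotation, certificate B^2 = 0. The invariant at work: B^2 = 0 is unchanged by conjugation, hence its sign classifies the subgroup whatever basis B is written in.


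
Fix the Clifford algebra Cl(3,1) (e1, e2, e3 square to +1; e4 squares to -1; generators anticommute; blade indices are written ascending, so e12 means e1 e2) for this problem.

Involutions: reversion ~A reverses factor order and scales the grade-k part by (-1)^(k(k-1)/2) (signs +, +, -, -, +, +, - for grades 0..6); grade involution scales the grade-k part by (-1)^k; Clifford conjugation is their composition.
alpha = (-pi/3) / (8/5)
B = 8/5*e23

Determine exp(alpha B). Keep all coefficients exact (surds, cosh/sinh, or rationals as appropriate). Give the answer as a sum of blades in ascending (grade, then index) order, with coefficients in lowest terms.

B^2 = (8/5)^2*(e23)^2 = 64/25*(-1) = -64/25 (a basis 2-blade squares to minus the product of its generators' squares).
B^2 = -64/25 — since the square is negative, the closed form is circular: l = 8/5, alpha*l = -pi/3, so exp(alpha B) = cos(-pi/3) + (sin(-pi/3)/(8/5))*B = 1/2 + (-5*sqrt(3)/16)*B.
Answer: 1/2 - sqrt(3)/2*e23


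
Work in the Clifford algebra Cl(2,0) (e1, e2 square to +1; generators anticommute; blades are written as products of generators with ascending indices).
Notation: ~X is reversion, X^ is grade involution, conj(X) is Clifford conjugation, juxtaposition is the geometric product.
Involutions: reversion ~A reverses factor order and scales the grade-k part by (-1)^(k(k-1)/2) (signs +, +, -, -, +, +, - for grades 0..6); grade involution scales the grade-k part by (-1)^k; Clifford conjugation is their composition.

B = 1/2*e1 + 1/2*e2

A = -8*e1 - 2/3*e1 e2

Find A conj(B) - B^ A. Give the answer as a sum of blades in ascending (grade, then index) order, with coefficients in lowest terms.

first term: 4 + 1/3*e1 - 1/3*e2 + 4*e1 e2
second term: 4 - 1/3*e1 + 1/3*e2 - 4*e1 e2
Answer: 2/3*e1 - 2/3*e2 + 8*e1 e2


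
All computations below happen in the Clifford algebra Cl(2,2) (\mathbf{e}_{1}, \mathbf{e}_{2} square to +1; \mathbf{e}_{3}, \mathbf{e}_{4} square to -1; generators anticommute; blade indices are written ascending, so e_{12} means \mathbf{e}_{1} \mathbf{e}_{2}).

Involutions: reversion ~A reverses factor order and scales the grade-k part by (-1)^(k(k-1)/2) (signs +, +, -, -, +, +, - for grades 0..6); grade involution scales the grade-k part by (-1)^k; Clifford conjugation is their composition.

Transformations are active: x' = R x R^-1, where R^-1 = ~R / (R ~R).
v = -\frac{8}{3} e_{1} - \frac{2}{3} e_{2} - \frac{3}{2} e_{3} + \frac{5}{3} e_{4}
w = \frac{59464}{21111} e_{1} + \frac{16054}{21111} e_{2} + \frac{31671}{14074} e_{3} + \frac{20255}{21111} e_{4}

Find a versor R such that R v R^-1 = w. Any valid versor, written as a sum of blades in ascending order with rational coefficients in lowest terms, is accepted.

Equal squares first: v^2 = w^2 = \frac{91}{36}. Then v + w = \frac{1056}{7037} e_{1} + \frac{660}{7037} e_{2} + \frac{5280}{7037} e_{3} + \frac{18480}{7037} e_{4} is a versor taking v to w, provided it is invertible.
Answer: \frac{1056}{7037} e_{1} + \frac{660}{7037} e_{2} + \frac{5280}{7037} e_{3} + \frac{18480}{7037} e_{4}
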